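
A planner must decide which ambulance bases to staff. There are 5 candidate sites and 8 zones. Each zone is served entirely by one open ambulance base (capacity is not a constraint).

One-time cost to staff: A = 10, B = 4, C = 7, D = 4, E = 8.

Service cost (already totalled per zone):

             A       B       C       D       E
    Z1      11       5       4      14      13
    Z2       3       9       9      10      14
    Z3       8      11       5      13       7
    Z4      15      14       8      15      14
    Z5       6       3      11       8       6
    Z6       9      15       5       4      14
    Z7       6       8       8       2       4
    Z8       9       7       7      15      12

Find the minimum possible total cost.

Minimum total cost: 57

For any fixed open set, each zone goes to its cheapest open site; total = fixed + service.
{B, C, D}: Z1→C 4, Z2→B 9, Z3→C 5, Z4→C 8, Z5→B 3, Z6→D 4, Z7→D 2, Z8→B 7. Service 42; fixed 15; total 57.
{C, D}: Z1→C 4, Z2→C 9, Z3→C 5, Z4→C 8, Z5→D 8, Z6→D 4, Z7→D 2, Z8→C 7. Service 47; fixed 11; total 58.
{A, C, D}: Z1→C 4, Z2→A 3, Z3→C 5, Z4→C 8, Z5→A 6, Z6→D 4, Z7→D 2, Z8→C 7. Service 39; fixed 21; total 60.
{A, B, C, D, E}: Z1→C 4, Z2→A 3, Z3→C 5, Z4→C 8, Z5→B 3, Z6→D 4, Z7→D 2, Z8→B 7. Service 36; fixed 33; total 69.
No other subset beats 57.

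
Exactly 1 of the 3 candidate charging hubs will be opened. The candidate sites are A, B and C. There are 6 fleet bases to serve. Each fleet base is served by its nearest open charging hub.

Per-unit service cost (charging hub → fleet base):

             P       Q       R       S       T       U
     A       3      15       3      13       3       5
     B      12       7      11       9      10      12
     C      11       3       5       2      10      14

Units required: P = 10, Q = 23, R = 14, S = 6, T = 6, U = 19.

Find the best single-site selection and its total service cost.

With exactly 1 open, each fleet base uses its cheapest among the chosen.
{C}: P→C 11·10=110, Q→C 3·23=69, R→C 5·14=70, S→C 2·6=12, T→C 10·6=60, U→C 14·19=266. Service cost 587.
{A}: service cost 608
{B}: service cost 777
Among all 3 size-1 choices, {C} is lowest.

Choose C only; total service cost 587.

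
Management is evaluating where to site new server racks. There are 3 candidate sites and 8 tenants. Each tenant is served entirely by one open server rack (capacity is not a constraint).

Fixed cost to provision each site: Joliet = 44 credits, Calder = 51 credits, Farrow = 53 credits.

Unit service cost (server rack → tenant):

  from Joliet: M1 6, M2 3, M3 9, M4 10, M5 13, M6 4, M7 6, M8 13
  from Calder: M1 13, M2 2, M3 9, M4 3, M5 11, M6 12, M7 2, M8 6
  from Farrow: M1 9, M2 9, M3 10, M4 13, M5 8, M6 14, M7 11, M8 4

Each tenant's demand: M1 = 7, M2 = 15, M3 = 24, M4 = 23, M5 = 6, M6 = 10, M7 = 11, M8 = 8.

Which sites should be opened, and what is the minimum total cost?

Open Joliet and Calder; minimum total cost 628.

For any fixed open set, each tenant goes to its cheapest open site; total = fixed + service.
{Joliet, Calder}: M1→Joliet 6·7=42, M2→Calder 2·15=30, M3→Joliet 9·24=216, M4→Calder 3·23=69, M5→Calder 11·6=66, M6→Joliet 4·10=40, M7→Calder 2·11=22, M8→Calder 6·8=48. Service 533; fixed 95; total 628.
{Joliet, Calder, Farrow}: service 499 + fixed 148 = 647
{Calder, Farrow}: service 600 + fixed 104 = 704
{Joliet}: service 821 + fixed 44 = 865
(All 7 nonempty subsets were checked; Joliet and Calder is lowest.)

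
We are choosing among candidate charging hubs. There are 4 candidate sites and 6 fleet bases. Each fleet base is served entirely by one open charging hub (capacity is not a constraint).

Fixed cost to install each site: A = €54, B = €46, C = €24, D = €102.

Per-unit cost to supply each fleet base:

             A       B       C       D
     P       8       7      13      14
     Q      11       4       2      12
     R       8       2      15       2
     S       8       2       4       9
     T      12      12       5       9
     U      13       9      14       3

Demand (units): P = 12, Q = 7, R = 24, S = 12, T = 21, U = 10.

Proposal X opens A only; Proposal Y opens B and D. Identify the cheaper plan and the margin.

Proposal X: {A}: P→A 8·12=96, Q→A 11·7=77, R→A 8·24=192, S→A 8·12=96, T→A 12·21=252, U→A 13·10=130. Service 843; fixed 54; total 897.
Proposal Y: {B, D}: P→B 7·12=84, Q→B 4·7=28, R→B 2·24=48, S→B 2·12=24, T→D 9·21=189, U→D 3·10=30. Service 403; fixed 148; total 551.
Difference: |897 − 551| = 346.

Proposal Y is cheaper by 346.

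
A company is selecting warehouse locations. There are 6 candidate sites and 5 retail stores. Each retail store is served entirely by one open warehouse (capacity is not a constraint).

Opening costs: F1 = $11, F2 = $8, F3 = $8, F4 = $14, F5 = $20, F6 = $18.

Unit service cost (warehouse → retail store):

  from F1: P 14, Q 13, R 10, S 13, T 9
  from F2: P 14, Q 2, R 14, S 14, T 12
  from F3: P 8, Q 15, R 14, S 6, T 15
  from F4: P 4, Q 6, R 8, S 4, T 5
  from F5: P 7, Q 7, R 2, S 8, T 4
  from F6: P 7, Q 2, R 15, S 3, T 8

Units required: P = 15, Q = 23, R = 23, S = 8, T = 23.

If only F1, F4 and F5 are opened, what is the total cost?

Each retail store is assigned to its cheapest site among the open ones.
{F1, F4, F5}: P→F4 4·15=60, Q→F4 6·23=138, R→F5 2·23=46, S→F4 4·8=32, T→F5 4·23=92. Service 368; fixed 45; total 413.

Total cost: 413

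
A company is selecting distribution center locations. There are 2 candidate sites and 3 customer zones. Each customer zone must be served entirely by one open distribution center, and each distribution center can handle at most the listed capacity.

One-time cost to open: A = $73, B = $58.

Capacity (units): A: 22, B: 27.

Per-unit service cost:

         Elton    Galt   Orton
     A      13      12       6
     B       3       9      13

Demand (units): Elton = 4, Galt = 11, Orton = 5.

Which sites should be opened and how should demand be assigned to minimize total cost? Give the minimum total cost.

Minimum total cost: 234

Open {B}: Elton→B 3·4=12, Galt→B 9·11=99, Orton→B 13·5=65.
Loads: B carries 20/27. Service 176; fixed 58; total 234.
Next best feasible plan costs 272.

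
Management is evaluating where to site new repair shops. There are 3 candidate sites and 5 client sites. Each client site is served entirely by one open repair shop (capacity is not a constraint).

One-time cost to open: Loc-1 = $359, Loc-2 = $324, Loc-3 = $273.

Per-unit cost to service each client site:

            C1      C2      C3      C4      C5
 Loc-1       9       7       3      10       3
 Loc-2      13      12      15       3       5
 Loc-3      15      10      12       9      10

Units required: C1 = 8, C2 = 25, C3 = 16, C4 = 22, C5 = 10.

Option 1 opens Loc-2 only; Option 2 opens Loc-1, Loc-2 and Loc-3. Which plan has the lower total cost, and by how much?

Option 1: {Loc-2}: C1→Loc-2 13·8=104, C2→Loc-2 12·25=300, C3→Loc-2 15·16=240, C4→Loc-2 3·22=66, C5→Loc-2 5·10=50. Service 760; fixed 324; total 1084.
Option 2: {Loc-1, Loc-2, Loc-3}: C1→Loc-1 9·8=72, C2→Loc-1 7·25=175, C3→Loc-1 3·16=48, C4→Loc-2 3·22=66, C5→Loc-1 3·10=30. Service 391; fixed 956; total 1347.
Difference: |1084 − 1347| = 263.

Option 1 is cheaper by 263.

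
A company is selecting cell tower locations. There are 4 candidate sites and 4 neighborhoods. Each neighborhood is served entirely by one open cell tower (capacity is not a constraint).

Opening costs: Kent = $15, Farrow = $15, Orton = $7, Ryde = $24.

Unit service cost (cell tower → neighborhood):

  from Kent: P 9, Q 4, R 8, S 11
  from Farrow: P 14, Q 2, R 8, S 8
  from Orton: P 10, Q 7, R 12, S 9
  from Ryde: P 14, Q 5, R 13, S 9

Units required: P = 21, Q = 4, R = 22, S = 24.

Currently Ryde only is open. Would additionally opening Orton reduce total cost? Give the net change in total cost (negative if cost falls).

Current service cost with {Ryde}: 816.
Adding Orton: each neighborhood re-picks its cheapest; new service cost 710, saving 106.
Extra fixed cost: 7. Net change = 7 − 106 = -99.
(Totals: 840 → 741.)

Yes — net change −99 (cost falls by 99).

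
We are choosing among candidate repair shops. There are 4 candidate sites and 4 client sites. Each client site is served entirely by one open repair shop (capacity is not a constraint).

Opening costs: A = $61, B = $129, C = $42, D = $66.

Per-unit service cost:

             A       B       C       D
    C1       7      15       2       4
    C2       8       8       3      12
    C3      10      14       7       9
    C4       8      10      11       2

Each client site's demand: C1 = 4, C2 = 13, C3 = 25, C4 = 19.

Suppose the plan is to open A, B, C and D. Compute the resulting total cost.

Total cost: 558

Each client site is assigned to its cheapest site among the open ones.
{A, B, C, D}: C1→C 2·4=8, C2→C 3·13=39, C3→C 7·25=175, C4→D 2·19=38. Service 260; fixed 298; total 558.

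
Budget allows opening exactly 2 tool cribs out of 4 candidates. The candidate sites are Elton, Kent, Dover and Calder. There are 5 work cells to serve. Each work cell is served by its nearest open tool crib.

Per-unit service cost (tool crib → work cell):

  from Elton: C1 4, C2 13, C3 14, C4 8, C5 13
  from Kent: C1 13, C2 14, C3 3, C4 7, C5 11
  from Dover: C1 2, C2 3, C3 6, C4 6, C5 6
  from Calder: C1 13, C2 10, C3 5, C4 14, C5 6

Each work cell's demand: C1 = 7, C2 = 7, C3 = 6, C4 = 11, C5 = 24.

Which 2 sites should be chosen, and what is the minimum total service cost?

With exactly 2 open, each work cell uses its cheapest among the chosen.
{Kent, Dover}: C1→Dover 2·7=14, C2→Dover 3·7=21, C3→Kent 3·6=18, C4→Dover 6·11=66, C5→Dover 6·24=144. Service cost 263.
{Dover, Calder}: service cost 275
{Elton, Dover}: service cost 281
Among all 6 size-2 choices, {Kent, Dover} is lowest.

Choose Kent and Dover; total service cost 263.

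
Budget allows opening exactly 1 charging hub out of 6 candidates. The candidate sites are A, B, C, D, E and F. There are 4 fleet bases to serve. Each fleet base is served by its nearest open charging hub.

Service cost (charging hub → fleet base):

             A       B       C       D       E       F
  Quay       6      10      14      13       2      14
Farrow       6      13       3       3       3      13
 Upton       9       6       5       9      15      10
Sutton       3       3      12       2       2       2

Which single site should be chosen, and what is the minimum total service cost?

Choose E only; total service cost 22.

With exactly 1 open, each fleet base uses its cheapest among the chosen.
{E}: Quay→E 2, Farrow→E 3, Upton→E 15, Sutton→E 2. Service cost 22.
{A}: service cost 24
{D}: service cost 27
Among all 6 size-1 choices, {E} is lowest.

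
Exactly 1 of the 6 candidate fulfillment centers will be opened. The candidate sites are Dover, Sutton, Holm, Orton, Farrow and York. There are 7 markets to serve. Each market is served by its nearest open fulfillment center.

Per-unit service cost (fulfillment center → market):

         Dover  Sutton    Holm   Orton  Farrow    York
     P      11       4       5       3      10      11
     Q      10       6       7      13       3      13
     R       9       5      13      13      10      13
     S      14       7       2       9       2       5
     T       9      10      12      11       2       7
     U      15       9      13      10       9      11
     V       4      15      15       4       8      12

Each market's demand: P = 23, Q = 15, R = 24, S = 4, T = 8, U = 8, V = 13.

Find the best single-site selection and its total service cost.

With exactly 1 open, each market uses its cheapest among the chosen.
{Sutton}: P→Sutton 4·23=92, Q→Sutton 6·15=90, R→Sutton 5·24=120, S→Sutton 7·4=28, T→Sutton 10·8=80, U→Sutton 9·8=72, V→Sutton 15·13=195. Service cost 677.
{Farrow}: service cost 715
{Orton}: service cost 832
Among all 6 size-1 choices, {Sutton} is lowest.

Choose Sutton only; total service cost 677.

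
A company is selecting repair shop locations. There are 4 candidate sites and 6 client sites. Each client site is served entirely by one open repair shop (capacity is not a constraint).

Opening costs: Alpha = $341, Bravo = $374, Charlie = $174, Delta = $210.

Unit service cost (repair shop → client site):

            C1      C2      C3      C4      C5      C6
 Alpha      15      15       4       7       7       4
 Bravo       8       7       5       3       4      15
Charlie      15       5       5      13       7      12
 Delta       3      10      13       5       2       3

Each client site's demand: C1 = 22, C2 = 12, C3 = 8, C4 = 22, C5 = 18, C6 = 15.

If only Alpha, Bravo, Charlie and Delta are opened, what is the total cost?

Total cost: 1404

Each client site is assigned to its cheapest site among the open ones.
{Alpha, Bravo, Charlie, Delta}: C1→Delta 3·22=66, C2→Charlie 5·12=60, C3→Alpha 4·8=32, C4→Bravo 3·22=66, C5→Delta 2·18=36, C6→Delta 3·15=45. Service 305; fixed 1099; total 1404.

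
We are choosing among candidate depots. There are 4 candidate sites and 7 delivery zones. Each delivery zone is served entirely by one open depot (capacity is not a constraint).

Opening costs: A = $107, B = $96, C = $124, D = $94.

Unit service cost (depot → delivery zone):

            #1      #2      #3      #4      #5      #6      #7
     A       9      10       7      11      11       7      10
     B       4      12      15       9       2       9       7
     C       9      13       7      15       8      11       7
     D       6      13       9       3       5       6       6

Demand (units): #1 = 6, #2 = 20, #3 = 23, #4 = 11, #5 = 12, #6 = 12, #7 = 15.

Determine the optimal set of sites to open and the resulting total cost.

Open D only; minimum total cost 852.

For any fixed open set, each delivery zone goes to its cheapest open site; total = fixed + service.
{D}: #1→D 6·6=36, #2→D 13·20=260, #3→D 9·23=207, #4→D 3·11=33, #5→D 5·12=60, #6→D 6·12=72, #7→D 6·15=90. Service 758; fixed 94; total 852.
{A, D}: #1→D 6·6=36, #2→A 10·20=200, #3→A 7·23=161, #4→D 3·11=33, #5→D 5·12=60, #6→D 6·12=72, #7→D 6·15=90. Service 652; fixed 201; total 853.
{B, D}: #1→B 4·6=24, #2→B 12·20=240, #3→D 9·23=207, #4→D 3·11=33, #5→B 2·12=24, #6→D 6·12=72, #7→D 6·15=90. Service 690; fixed 190; total 880.
{A, B, C, D}: #1→B 4·6=24, #2→A 10·20=200, #3→A 7·23=161, #4→D 3·11=33, #5→B 2·12=24, #6→D 6·12=72, #7→D 6·15=90. Service 604; fixed 421; total 1025.
(All 15 nonempty subsets were checked; D only is lowest.)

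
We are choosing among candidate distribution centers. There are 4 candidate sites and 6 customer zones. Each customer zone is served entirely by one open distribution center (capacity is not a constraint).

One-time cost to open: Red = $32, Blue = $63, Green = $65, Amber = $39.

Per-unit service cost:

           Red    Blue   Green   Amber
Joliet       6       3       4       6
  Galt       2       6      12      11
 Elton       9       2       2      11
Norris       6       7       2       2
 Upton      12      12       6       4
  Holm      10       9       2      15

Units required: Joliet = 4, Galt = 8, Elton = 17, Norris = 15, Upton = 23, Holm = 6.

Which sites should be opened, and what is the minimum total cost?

Open Red, Green and Amber; minimum total cost 336.

For any fixed open set, each customer zone goes to its cheapest open site; total = fixed + service.
{Red, Green, Amber}: Joliet→Green 4·4=16, Galt→Red 2·8=16, Elton→Green 2·17=34, Norris→Green 2·15=30, Upton→Amber 4·23=92, Holm→Green 2·6=12. Service 200; fixed 136; total 336.
{Red, Green}: Joliet→Green 4·4=16, Galt→Red 2·8=16, Elton→Green 2·17=34, Norris→Green 2·15=30, Upton→Green 6·23=138, Holm→Green 2·6=12. Service 246; fixed 97; total 343.
{Red, Blue, Amber}: service 238 + fixed 134 = 372
{Red, Blue, Green, Amber}: service 196 + fixed 199 = 395
(All 15 nonempty subsets were checked; Red, Green and Amber is lowest.)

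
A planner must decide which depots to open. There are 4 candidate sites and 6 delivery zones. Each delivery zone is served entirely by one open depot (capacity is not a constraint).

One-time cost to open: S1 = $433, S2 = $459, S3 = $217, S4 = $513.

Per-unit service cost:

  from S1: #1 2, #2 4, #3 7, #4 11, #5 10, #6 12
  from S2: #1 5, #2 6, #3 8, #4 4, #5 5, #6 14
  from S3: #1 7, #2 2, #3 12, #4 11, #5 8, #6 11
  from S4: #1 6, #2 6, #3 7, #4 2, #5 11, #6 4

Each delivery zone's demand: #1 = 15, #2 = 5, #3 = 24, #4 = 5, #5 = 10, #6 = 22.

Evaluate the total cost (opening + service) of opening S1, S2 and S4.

Total cost: 1771

Each delivery zone is assigned to its cheapest site among the open ones.
{S1, S2, S4}: #1→S1 2·15=30, #2→S1 4·5=20, #3→S1 7·24=168, #4→S4 2·5=10, #5→S2 5·10=50, #6→S4 4·22=88. Service 366; fixed 1405; total 1771.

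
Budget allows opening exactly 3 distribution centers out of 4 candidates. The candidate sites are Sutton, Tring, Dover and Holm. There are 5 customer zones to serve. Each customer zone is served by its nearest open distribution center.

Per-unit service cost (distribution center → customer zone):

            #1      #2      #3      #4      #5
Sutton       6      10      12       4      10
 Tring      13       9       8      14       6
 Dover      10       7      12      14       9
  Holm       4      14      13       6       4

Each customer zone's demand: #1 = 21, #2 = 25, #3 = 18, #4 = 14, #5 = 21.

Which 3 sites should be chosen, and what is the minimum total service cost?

With exactly 3 open, each customer zone uses its cheapest among the chosen.
{Tring, Dover, Holm}: #1→Holm 4·21=84, #2→Dover 7·25=175, #3→Tring 8·18=144, #4→Holm 6·14=84, #5→Holm 4·21=84. Service cost 571.
{Sutton, Tring, Holm}: service cost 593
{Sutton, Dover, Holm}: service cost 615
Among all 4 size-3 choices, {Tring, Dover, Holm} is lowest.

Choose Tring, Dover and Holm; total service cost 571.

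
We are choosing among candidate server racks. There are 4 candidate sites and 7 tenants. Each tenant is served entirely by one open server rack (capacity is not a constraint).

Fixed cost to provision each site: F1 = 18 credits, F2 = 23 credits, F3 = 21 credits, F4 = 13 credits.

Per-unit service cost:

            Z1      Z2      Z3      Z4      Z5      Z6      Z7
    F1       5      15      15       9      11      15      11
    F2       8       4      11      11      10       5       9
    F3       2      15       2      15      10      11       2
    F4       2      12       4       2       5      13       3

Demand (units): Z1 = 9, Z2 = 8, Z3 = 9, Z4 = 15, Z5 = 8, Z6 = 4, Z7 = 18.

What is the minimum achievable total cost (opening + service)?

For any fixed open set, each tenant goes to its cheapest open site; total = fixed + service.
{F2, F3, F4}: Z1→F3 2·9=18, Z2→F2 4·8=32, Z3→F3 2·9=18, Z4→F4 2·15=30, Z5→F4 5·8=40, Z6→F2 5·4=20, Z7→F3 2·18=36. Service 194; fixed 57; total 251.
{F2, F4}: Z1→F4 2·9=18, Z2→F2 4·8=32, Z3→F4 4·9=36, Z4→F4 2·15=30, Z5→F4 5·8=40, Z6→F2 5·4=20, Z7→F4 3·18=54. Service 230; fixed 36; total 266.
{F1, F2, F3, F4}: service 194 + fixed 75 = 269
{F4}: service 326 + fixed 13 = 339
No other subset beats 251.

Minimum total cost: 251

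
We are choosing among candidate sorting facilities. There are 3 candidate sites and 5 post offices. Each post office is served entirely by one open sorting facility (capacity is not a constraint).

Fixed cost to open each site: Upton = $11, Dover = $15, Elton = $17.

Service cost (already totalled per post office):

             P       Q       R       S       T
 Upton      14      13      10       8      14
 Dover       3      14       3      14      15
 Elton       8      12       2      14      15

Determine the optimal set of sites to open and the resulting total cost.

Open Dover only; minimum total cost 64.

For any fixed open set, each post office goes to its cheapest open site; total = fixed + service.
{Dover}: P→Dover 3, Q→Dover 14, R→Dover 3, S→Dover 14, T→Dover 15. Service 49; fixed 15; total 64.
{Upton, Dover}: service 41 + fixed 26 = 67
{Elton}: service 51 + fixed 17 = 68
{Upton, Dover, Elton}: P→Dover 3, Q→Elton 12, R→Elton 2, S→Upton 8, T→Upton 14. Service 39; fixed 43; total 82.
No other subset beats 64.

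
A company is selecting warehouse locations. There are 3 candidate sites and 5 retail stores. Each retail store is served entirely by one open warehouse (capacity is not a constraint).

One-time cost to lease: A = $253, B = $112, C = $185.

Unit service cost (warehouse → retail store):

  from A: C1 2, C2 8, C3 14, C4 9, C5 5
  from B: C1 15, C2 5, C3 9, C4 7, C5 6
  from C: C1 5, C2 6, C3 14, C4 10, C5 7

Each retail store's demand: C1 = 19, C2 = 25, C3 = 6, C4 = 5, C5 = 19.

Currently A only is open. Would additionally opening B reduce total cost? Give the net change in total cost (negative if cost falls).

Yes — net change −3 (cost falls by 3).

Current service cost with {A}: 462.
Adding B: each retail store re-picks its cheapest; new service cost 347, saving 115.
Extra fixed cost: 112. Net change = 112 − 115 = -3.
(Totals: 715 → 712.)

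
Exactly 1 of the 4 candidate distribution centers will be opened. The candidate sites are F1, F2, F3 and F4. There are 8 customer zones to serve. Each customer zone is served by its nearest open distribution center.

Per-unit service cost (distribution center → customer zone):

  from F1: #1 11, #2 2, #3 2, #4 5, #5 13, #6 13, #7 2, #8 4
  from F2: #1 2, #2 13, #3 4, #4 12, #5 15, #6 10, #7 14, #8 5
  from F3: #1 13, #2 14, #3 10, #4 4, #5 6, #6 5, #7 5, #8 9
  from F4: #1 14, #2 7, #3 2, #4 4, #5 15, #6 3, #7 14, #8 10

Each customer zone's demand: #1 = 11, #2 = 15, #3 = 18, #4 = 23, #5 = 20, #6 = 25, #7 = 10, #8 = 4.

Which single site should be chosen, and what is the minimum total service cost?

With exactly 1 open, each customer zone uses its cheapest among the chosen.
{F1}: #1→F1 11·11=121, #2→F1 2·15=30, #3→F1 2·18=36, #4→F1 5·23=115, #5→F1 13·20=260, #6→F1 13·25=325, #7→F1 2·10=20, #8→F1 4·4=16. Service cost 923.
{F4}: service cost 942
{F3}: service cost 956
Among all 4 size-1 choices, {F1} is lowest.

Choose F1 only; total service cost 923.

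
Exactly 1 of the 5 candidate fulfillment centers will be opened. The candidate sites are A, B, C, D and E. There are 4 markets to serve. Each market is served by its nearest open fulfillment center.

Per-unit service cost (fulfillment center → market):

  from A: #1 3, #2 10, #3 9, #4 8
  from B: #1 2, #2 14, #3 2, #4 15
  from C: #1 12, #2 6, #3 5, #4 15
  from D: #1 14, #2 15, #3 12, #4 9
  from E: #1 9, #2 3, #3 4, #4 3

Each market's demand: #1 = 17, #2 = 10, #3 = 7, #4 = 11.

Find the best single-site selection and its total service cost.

With exactly 1 open, each market uses its cheapest among the chosen.
{E}: #1→E 9·17=153, #2→E 3·10=30, #3→E 4·7=28, #4→E 3·11=33. Service cost 244.
{A}: service cost 302
{B}: service cost 353
Among all 5 size-1 choices, {E} is lowest.

Choose E only; total service cost 244.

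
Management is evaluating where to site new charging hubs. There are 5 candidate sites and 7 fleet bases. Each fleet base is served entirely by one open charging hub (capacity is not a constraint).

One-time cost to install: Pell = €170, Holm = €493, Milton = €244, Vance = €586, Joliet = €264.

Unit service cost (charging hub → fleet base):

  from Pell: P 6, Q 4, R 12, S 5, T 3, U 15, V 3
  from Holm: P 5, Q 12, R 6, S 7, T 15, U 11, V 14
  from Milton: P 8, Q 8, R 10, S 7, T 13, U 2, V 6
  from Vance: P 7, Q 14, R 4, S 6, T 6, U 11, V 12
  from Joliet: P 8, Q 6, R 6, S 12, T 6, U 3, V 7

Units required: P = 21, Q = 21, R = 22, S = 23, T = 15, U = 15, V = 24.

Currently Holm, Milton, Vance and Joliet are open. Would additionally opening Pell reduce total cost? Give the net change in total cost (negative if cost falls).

Current service cost with {Holm, Milton, Vance, Joliet}: 721.
Adding Pell: each fleet base re-picks its cheapest; new service cost 539, saving 182.
Extra fixed cost: 170. Net change = 170 − 182 = -12.
(Totals: 2308 → 2296.)

Yes — net change −12 (cost falls by 12).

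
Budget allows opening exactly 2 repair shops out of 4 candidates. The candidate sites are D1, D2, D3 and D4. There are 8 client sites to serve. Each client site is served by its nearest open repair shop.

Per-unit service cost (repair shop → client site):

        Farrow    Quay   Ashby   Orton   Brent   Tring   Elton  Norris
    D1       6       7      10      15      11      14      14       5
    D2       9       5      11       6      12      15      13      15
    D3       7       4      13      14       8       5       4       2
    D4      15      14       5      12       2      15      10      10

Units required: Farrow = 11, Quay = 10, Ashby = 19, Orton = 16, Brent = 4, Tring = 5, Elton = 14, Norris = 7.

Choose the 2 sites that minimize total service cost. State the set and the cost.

With exactly 2 open, each client site uses its cheapest among the chosen.
{D3, D4}: Farrow→D3 7·11=77, Quay→D3 4·10=40, Ashby→D4 5·19=95, Orton→D4 12·16=192, Brent→D4 2·4=8, Tring→D3 5·5=25, Elton→D3 4·14=56, Norris→D3 2·7=14. Service cost 507.
{D2, D3}: service cost 549
{D2, D4}: service cost 633
Among all 6 size-2 choices, {D3, D4} is lowest.

Choose D3 and D4; total service cost 507.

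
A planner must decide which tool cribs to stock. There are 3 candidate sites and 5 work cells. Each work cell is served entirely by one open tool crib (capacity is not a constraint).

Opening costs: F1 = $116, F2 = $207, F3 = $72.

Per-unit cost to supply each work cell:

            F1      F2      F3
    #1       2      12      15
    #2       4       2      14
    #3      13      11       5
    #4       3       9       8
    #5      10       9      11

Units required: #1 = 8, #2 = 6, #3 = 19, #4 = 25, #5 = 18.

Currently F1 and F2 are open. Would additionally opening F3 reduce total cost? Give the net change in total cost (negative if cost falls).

Yes — net change −42 (cost falls by 42).

Current service cost with {F1, F2}: 474.
Adding F3: each work cell re-picks its cheapest; new service cost 360, saving 114.
Extra fixed cost: 72. Net change = 72 − 114 = -42.
(Totals: 797 → 755.)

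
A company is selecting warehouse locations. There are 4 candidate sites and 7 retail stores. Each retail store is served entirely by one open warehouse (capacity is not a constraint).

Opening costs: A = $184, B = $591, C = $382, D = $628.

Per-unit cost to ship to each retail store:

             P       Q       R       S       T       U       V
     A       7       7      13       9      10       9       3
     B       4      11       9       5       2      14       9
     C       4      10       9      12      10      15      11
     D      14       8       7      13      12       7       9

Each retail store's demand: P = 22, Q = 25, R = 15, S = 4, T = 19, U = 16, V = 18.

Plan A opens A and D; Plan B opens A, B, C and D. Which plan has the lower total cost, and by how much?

Plan A: {A, D}: P→A 7·22=154, Q→A 7·25=175, R→D 7·15=105, S→A 9·4=36, T→A 10·19=190, U→D 7·16=112, V→A 3·18=54. Service 826; fixed 812; total 1638.
Plan B: {A, B, C, D}: P→B 4·22=88, Q→A 7·25=175, R→D 7·15=105, S→B 5·4=20, T→B 2·19=38, U→D 7·16=112, V→A 3·18=54. Service 592; fixed 1785; total 2377.
Difference: |1638 − 2377| = 739.

Plan A is cheaper by 739.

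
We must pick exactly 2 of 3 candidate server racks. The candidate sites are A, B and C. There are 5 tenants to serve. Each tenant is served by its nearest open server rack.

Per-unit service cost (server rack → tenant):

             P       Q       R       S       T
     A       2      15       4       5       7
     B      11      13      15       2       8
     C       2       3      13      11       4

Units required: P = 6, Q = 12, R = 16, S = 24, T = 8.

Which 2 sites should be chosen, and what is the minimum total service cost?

With exactly 2 open, each tenant uses its cheapest among the chosen.
{A, C}: P→A 2·6=12, Q→C 3·12=36, R→A 4·16=64, S→A 5·24=120, T→C 4·8=32. Service cost 264.
{A, B}: service cost 336
{B, C}: service cost 336
Among all 3 size-2 choices, {A, C} is lowest.

Choose A and C; total service cost 264.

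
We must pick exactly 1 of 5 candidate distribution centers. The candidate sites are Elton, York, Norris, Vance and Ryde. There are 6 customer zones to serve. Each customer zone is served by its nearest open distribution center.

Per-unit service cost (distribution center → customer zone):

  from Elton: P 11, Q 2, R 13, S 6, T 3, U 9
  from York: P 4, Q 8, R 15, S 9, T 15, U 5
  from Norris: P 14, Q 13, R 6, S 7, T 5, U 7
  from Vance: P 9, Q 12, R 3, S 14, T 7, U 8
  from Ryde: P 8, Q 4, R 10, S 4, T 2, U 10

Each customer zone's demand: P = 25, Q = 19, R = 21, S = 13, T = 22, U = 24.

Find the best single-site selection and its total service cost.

Choose Ryde only; total service cost 822.

With exactly 1 open, each customer zone uses its cheapest among the chosen.
{Ryde}: P→Ryde 8·25=200, Q→Ryde 4·19=76, R→Ryde 10·21=210, S→Ryde 4·13=52, T→Ryde 2·22=44, U→Ryde 10·24=240. Service cost 822.
{Elton}: service cost 946
{Vance}: service cost 1044
Among all 5 size-1 choices, {Ryde} is lowest.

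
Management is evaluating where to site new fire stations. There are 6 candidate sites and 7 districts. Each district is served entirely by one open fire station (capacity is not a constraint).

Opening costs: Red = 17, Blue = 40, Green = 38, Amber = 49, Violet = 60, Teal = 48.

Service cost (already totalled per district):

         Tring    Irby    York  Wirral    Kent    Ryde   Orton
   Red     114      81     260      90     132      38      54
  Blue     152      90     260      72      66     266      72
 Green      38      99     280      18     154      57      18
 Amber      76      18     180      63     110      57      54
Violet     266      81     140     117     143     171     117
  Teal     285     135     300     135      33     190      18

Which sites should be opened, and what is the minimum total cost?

Open Red, Green, Amber and Teal; minimum total cost 495.

For any fixed open set, each district goes to its cheapest open site; total = fixed + service.
{Red, Green, Amber, Teal}: Tring→Green 38, Irby→Amber 18, York→Amber 180, Wirral→Green 18, Kent→Teal 33, Ryde→Red 38, Orton→Green 18. Service 343; fixed 152; total 495.
{Green, Amber, Teal}: service 362 + fixed 135 = 497
{Red, Green, Amber, Violet, Teal}: service 303 + fixed 212 = 515
{Red, Blue, Green, Amber, Violet, Teal}: service 303 + fixed 252 = 555
No other subset beats 495.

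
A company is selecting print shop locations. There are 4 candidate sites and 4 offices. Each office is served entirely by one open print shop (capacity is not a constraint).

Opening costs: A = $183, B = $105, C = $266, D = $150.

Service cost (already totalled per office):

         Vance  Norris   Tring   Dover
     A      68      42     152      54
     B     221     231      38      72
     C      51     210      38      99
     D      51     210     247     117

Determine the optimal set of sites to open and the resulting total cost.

For any fixed open set, each office goes to its cheapest open site; total = fixed + service.
{A, B}: Vance→A 68, Norris→A 42, Tring→B 38, Dover→A 54. Service 202; fixed 288; total 490.
{A}: Vance→A 68, Norris→A 42, Tring→A 152, Dover→A 54. Service 316; fixed 183; total 499.
{A, B, D}: service 185 + fixed 438 = 623
{A, B, C, D}: Vance→C 51, Norris→A 42, Tring→B 38, Dover→A 54. Service 185; fixed 704; total 889.
No other subset beats 490.

Open A and B; minimum total cost 490.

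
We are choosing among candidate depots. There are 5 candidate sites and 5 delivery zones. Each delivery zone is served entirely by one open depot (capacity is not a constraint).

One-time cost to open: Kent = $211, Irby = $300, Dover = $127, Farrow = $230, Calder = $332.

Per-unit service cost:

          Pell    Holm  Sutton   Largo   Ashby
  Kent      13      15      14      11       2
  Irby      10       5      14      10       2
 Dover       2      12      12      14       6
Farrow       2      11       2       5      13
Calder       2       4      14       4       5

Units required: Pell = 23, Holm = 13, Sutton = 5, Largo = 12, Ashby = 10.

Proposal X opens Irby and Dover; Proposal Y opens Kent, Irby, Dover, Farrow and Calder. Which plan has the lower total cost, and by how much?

Proposal X is cheaper by 638.

Proposal X: {Irby, Dover}: Pell→Dover 2·23=46, Holm→Irby 5·13=65, Sutton→Dover 12·5=60, Largo→Irby 10·12=120, Ashby→Irby 2·10=20. Service 311; fixed 427; total 738.
Proposal Y: {Kent, Irby, Dover, Farrow, Calder}: Pell→Dover 2·23=46, Holm→Calder 4·13=52, Sutton→Farrow 2·5=10, Largo→Calder 4·12=48, Ashby→Kent 2·10=20. Service 176; fixed 1200; total 1376.
Difference: |738 − 1376| = 638.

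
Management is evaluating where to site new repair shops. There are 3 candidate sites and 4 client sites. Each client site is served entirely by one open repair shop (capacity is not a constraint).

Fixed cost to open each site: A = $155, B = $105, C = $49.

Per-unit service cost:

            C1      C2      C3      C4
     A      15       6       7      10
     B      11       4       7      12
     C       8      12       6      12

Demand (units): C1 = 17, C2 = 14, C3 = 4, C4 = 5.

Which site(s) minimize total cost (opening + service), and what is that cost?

For any fixed open set, each client site goes to its cheapest open site; total = fixed + service.
{B, C}: C1→C 8·17=136, C2→B 4·14=56, C3→C 6·4=24, C4→B 12·5=60. Service 276; fixed 154; total 430.
{B}: service 331 + fixed 105 = 436
{C}: service 388 + fixed 49 = 437
{A, B, C}: service 266 + fixed 309 = 575
No other subset beats 430.

Open B and C; minimum total cost 430.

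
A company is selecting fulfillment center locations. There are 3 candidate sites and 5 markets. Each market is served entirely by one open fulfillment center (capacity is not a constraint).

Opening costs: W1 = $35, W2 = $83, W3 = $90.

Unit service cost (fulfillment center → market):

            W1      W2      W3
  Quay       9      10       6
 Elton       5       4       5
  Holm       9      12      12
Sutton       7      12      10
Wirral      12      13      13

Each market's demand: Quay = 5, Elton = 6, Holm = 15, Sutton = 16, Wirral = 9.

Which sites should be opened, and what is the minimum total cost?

Open W1 only; minimum total cost 465.

For any fixed open set, each market goes to its cheapest open site; total = fixed + service.
{W1}: Quay→W1 9·5=45, Elton→W1 5·6=30, Holm→W1 9·15=135, Sutton→W1 7·16=112, Wirral→W1 12·9=108. Service 430; fixed 35; total 465.
{W1, W3}: service 415 + fixed 125 = 540
{W1, W2}: Quay→W1 9·5=45, Elton→W2 4·6=24, Holm→W1 9·15=135, Sutton→W1 7·16=112, Wirral→W1 12·9=108. Service 424; fixed 118; total 542.
{W1, W2, W3}: Quay→W3 6·5=30, Elton→W2 4·6=24, Holm→W1 9·15=135, Sutton→W1 7·16=112, Wirral→W1 12·9=108. Service 409; fixed 208; total 617.
No other subset beats 465.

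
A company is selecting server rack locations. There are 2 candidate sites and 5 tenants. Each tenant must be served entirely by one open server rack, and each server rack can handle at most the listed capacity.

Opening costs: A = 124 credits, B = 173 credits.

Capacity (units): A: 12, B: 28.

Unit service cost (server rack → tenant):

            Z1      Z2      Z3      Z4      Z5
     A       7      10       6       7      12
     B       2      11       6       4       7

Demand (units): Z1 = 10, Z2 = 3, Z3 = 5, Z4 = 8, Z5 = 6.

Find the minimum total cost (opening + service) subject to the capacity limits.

Open {A, B}: Z1→B 2·10=20, Z2→A 10·3=30, Z3→A 6·5=30, Z4→B 4·8=32, Z5→B 7·6=42.
Loads: A carries 8/12, B carries 24/28. Service 154; fixed 297; total 451.
Next best feasible plan costs 454.

Minimum total cost: 451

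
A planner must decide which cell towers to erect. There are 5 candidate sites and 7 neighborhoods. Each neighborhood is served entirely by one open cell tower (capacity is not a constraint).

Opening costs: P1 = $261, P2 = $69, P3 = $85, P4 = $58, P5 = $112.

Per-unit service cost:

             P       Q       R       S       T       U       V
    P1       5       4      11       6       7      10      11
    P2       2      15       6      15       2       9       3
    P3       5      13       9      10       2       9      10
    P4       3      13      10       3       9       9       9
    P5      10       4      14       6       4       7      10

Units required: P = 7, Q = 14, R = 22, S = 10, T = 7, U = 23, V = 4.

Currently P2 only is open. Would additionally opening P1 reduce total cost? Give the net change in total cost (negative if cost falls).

No — net change +17 (cost rises by 17).

Current service cost with {P2}: 739.
Adding P1: each neighborhood re-picks its cheapest; new service cost 495, saving 244.
Extra fixed cost: 261. Net change = 261 − 244 = 17.
(Totals: 808 → 825.)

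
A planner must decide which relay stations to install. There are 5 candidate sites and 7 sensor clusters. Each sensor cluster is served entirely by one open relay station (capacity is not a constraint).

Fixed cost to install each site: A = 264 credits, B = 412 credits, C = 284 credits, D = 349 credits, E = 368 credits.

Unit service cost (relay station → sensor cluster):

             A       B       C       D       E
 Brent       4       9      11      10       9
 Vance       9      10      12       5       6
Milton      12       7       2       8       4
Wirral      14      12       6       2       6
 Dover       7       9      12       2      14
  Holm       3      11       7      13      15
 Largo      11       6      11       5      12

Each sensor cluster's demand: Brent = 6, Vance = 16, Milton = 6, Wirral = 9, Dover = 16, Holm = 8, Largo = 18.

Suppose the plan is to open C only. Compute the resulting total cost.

Each sensor cluster is assigned to its cheapest site among the open ones.
{C}: Brent→C 11·6=66, Vance→C 12·16=192, Milton→C 2·6=12, Wirral→C 6·9=54, Dover→C 12·16=192, Holm→C 7·8=56, Largo→C 11·18=198. Service 770; fixed 284; total 1054.

Total cost: 1054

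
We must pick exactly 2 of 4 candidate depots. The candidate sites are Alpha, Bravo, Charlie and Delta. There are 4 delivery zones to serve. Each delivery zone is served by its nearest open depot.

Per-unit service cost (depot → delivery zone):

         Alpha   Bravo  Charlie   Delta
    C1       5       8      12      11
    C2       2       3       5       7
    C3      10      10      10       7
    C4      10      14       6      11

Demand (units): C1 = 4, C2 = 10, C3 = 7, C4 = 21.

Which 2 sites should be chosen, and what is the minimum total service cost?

Choose Alpha and Charlie; total service cost 236.

With exactly 2 open, each delivery zone uses its cheapest among the chosen.
{Alpha, Charlie}: C1→Alpha 5·4=20, C2→Alpha 2·10=20, C3→Alpha 10·7=70, C4→Charlie 6·21=126. Service cost 236.
{Bravo, Charlie}: service cost 258
{Charlie, Delta}: service cost 269
Among all 6 size-2 choices, {Alpha, Charlie} is lowest.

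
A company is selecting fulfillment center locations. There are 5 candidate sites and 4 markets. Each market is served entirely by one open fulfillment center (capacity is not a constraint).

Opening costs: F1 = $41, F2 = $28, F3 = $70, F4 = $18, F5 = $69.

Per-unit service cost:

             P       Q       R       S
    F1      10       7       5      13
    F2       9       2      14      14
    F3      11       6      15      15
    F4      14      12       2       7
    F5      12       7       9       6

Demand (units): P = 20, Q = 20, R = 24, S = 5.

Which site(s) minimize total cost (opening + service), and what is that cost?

Open F2 and F4; minimum total cost 349.

For any fixed open set, each market goes to its cheapest open site; total = fixed + service.
{F2, F4}: P→F2 9·20=180, Q→F2 2·20=40, R→F4 2·24=48, S→F4 7·5=35. Service 303; fixed 46; total 349.
{F1, F2, F4}: service 303 + fixed 87 = 390
{F2, F4, F5}: P→F2 9·20=180, Q→F2 2·20=40, R→F4 2·24=48, S→F5 6·5=30. Service 298; fixed 115; total 413.
{F1, F2, F3, F4, F5}: service 298 + fixed 226 = 524
No other subset beats 349.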